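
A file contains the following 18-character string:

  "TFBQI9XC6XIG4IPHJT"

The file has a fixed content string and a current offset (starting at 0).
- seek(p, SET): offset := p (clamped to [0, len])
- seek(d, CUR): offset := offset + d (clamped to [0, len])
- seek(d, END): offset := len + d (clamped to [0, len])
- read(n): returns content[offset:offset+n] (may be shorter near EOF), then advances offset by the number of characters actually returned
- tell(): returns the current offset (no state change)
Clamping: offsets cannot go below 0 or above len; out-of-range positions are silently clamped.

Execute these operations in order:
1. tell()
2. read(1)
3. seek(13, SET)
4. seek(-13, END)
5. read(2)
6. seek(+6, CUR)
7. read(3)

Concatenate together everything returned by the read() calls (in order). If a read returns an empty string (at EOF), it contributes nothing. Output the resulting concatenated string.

Answer: T9XIPH

Derivation:
After 1 (tell()): offset=0
After 2 (read(1)): returned 'T', offset=1
After 3 (seek(13, SET)): offset=13
After 4 (seek(-13, END)): offset=5
After 5 (read(2)): returned '9X', offset=7
After 6 (seek(+6, CUR)): offset=13
After 7 (read(3)): returned 'IPH', offset=16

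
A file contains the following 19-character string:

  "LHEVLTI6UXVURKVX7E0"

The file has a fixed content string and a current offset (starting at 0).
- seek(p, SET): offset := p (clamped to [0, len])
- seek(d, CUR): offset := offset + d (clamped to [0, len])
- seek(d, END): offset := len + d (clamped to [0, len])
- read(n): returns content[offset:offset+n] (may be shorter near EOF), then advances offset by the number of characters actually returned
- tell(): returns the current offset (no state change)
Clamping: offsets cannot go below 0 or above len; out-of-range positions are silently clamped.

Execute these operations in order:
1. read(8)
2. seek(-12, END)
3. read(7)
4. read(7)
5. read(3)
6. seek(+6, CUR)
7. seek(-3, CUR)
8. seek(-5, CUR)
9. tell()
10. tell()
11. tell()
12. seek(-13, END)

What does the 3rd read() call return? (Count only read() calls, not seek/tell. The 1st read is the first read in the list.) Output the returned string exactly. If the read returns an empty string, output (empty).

Answer: VX7E0

Derivation:
After 1 (read(8)): returned 'LHEVLTI6', offset=8
After 2 (seek(-12, END)): offset=7
After 3 (read(7)): returned '6UXVURK', offset=14
After 4 (read(7)): returned 'VX7E0', offset=19
After 5 (read(3)): returned '', offset=19
After 6 (seek(+6, CUR)): offset=19
After 7 (seek(-3, CUR)): offset=16
After 8 (seek(-5, CUR)): offset=11
After 9 (tell()): offset=11
After 10 (tell()): offset=11
After 11 (tell()): offset=11
After 12 (seek(-13, END)): offset=6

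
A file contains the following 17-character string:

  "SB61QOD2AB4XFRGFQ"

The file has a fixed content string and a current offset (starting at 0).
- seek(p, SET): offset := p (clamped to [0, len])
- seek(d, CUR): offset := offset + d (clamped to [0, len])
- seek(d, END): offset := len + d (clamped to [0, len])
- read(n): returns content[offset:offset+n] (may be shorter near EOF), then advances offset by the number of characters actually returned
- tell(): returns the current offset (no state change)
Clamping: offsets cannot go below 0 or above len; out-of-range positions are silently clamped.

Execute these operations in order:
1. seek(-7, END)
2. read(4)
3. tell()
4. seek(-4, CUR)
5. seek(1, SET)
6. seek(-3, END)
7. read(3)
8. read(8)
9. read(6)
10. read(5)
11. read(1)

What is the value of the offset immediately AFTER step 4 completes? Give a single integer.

After 1 (seek(-7, END)): offset=10
After 2 (read(4)): returned '4XFR', offset=14
After 3 (tell()): offset=14
After 4 (seek(-4, CUR)): offset=10

Answer: 10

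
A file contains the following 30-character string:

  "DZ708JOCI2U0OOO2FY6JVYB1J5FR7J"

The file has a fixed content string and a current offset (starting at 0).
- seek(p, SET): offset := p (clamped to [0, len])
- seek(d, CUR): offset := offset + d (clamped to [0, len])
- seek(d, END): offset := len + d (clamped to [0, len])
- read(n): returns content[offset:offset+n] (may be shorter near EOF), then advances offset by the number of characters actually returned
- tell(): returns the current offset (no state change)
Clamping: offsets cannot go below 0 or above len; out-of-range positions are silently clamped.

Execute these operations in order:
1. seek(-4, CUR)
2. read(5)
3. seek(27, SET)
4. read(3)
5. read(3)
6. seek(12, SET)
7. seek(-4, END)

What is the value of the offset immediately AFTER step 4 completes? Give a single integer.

Answer: 30

Derivation:
After 1 (seek(-4, CUR)): offset=0
After 2 (read(5)): returned 'DZ708', offset=5
After 3 (seek(27, SET)): offset=27
After 4 (read(3)): returned 'R7J', offset=30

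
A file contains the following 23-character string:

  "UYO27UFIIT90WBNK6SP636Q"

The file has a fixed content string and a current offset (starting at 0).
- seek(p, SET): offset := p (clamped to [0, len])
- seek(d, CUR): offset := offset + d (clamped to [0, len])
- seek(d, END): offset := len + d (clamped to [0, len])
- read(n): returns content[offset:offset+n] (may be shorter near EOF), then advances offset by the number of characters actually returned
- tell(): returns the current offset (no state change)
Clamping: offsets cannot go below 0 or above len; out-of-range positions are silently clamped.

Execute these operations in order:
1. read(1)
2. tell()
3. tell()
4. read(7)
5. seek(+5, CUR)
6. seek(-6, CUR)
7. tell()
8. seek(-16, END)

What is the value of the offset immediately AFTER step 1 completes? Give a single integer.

Answer: 1

Derivation:
After 1 (read(1)): returned 'U', offset=1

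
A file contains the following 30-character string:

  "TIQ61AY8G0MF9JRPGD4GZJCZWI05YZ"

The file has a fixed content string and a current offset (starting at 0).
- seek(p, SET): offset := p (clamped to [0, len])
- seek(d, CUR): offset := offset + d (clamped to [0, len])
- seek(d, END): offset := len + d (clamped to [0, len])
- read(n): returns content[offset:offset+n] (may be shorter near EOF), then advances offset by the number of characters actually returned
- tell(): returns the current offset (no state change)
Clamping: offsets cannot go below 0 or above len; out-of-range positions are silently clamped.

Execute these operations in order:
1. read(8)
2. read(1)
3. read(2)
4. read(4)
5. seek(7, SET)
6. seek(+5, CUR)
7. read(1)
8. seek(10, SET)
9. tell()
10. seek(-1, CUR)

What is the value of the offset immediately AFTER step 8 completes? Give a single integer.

After 1 (read(8)): returned 'TIQ61AY8', offset=8
After 2 (read(1)): returned 'G', offset=9
After 3 (read(2)): returned '0M', offset=11
After 4 (read(4)): returned 'F9JR', offset=15
After 5 (seek(7, SET)): offset=7
After 6 (seek(+5, CUR)): offset=12
After 7 (read(1)): returned '9', offset=13
After 8 (seek(10, SET)): offset=10

Answer: 10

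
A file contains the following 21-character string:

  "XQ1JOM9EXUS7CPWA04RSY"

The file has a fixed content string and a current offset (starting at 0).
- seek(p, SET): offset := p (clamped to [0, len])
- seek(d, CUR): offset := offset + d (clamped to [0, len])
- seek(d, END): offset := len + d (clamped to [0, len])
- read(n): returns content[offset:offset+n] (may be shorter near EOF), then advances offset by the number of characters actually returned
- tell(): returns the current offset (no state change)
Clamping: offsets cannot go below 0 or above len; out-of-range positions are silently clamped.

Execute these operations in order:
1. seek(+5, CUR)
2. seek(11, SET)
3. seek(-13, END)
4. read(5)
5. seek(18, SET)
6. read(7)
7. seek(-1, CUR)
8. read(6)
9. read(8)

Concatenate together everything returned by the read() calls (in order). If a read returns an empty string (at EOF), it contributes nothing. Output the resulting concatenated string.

After 1 (seek(+5, CUR)): offset=5
After 2 (seek(11, SET)): offset=11
After 3 (seek(-13, END)): offset=8
After 4 (read(5)): returned 'XUS7C', offset=13
After 5 (seek(18, SET)): offset=18
After 6 (read(7)): returned 'RSY', offset=21
After 7 (seek(-1, CUR)): offset=20
After 8 (read(6)): returned 'Y', offset=21
After 9 (read(8)): returned '', offset=21

Answer: XUS7CRSYY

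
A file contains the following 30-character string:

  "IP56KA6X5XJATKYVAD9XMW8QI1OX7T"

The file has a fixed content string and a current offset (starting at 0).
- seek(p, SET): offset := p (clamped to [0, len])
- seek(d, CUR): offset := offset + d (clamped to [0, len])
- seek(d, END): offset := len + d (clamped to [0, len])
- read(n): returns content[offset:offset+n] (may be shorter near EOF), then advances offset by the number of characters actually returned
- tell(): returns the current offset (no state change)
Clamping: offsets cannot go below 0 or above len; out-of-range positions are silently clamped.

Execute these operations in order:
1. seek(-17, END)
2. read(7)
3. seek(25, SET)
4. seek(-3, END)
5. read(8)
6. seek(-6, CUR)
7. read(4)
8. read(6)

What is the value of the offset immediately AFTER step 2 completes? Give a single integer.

Answer: 20

Derivation:
After 1 (seek(-17, END)): offset=13
After 2 (read(7)): returned 'KYVAD9X', offset=20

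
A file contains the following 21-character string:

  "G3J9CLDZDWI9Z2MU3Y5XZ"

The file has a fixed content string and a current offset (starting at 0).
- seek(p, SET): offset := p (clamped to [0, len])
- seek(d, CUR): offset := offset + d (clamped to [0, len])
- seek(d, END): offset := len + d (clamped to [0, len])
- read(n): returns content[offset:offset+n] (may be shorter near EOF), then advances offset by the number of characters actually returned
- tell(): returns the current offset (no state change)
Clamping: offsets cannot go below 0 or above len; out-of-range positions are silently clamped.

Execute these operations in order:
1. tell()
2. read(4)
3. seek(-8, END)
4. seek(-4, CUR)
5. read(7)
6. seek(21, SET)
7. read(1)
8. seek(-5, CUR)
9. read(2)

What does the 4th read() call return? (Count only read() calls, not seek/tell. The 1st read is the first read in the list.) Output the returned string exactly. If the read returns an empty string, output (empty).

Answer: 3Y

Derivation:
After 1 (tell()): offset=0
After 2 (read(4)): returned 'G3J9', offset=4
After 3 (seek(-8, END)): offset=13
After 4 (seek(-4, CUR)): offset=9
After 5 (read(7)): returned 'WI9Z2MU', offset=16
After 6 (seek(21, SET)): offset=21
After 7 (read(1)): returned '', offset=21
After 8 (seek(-5, CUR)): offset=16
After 9 (read(2)): returned '3Y', offset=18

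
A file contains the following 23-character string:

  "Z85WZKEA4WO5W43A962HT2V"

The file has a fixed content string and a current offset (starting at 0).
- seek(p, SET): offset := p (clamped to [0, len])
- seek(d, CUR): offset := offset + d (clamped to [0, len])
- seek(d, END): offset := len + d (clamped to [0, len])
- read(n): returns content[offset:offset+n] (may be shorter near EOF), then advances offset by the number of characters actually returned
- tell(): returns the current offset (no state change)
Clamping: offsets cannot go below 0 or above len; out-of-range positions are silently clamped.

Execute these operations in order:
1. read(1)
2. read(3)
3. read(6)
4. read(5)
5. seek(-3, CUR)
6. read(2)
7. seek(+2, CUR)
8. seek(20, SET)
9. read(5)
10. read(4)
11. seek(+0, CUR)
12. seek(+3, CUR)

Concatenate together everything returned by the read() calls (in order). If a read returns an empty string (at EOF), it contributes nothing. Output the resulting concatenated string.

After 1 (read(1)): returned 'Z', offset=1
After 2 (read(3)): returned '85W', offset=4
After 3 (read(6)): returned 'ZKEA4W', offset=10
After 4 (read(5)): returned 'O5W43', offset=15
After 5 (seek(-3, CUR)): offset=12
After 6 (read(2)): returned 'W4', offset=14
After 7 (seek(+2, CUR)): offset=16
After 8 (seek(20, SET)): offset=20
After 9 (read(5)): returned 'T2V', offset=23
After 10 (read(4)): returned '', offset=23
After 11 (seek(+0, CUR)): offset=23
After 12 (seek(+3, CUR)): offset=23

Answer: Z85WZKEA4WO5W43W4T2V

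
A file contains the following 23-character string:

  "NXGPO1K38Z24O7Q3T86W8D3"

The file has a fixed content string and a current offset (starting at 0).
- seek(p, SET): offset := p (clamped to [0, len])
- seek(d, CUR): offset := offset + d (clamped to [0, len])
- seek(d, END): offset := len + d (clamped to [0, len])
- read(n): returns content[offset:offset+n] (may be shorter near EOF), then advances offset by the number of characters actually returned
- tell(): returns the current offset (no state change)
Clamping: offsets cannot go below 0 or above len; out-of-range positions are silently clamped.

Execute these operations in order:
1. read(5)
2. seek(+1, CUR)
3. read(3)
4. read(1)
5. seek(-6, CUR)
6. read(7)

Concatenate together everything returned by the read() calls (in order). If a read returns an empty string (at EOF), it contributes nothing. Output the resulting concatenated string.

After 1 (read(5)): returned 'NXGPO', offset=5
After 2 (seek(+1, CUR)): offset=6
After 3 (read(3)): returned 'K38', offset=9
After 4 (read(1)): returned 'Z', offset=10
After 5 (seek(-6, CUR)): offset=4
After 6 (read(7)): returned 'O1K38Z2', offset=11

Answer: NXGPOK38ZO1K38Z2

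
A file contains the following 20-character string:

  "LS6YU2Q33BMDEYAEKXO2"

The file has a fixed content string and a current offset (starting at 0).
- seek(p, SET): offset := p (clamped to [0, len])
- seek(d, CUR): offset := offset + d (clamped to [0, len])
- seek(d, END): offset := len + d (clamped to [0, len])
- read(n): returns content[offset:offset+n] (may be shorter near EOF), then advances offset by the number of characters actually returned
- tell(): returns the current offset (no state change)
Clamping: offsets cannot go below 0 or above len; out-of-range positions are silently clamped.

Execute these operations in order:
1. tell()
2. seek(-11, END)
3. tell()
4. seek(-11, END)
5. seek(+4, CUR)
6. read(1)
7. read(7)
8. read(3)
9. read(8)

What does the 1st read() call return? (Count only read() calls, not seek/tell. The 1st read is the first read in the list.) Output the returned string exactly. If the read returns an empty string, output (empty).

After 1 (tell()): offset=0
After 2 (seek(-11, END)): offset=9
After 3 (tell()): offset=9
After 4 (seek(-11, END)): offset=9
After 5 (seek(+4, CUR)): offset=13
After 6 (read(1)): returned 'Y', offset=14
After 7 (read(7)): returned 'AEKXO2', offset=20
After 8 (read(3)): returned '', offset=20
After 9 (read(8)): returned '', offset=20

Answer: Y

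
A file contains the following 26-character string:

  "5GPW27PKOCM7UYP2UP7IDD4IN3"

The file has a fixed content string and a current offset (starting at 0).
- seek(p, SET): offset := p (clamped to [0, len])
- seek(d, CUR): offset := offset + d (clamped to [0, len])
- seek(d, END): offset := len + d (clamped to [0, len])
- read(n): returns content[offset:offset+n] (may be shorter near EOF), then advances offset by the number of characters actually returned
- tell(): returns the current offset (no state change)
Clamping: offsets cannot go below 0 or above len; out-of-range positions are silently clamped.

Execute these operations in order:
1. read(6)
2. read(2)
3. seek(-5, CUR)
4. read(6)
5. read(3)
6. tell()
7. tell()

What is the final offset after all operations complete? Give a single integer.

Answer: 12

Derivation:
After 1 (read(6)): returned '5GPW27', offset=6
After 2 (read(2)): returned 'PK', offset=8
After 3 (seek(-5, CUR)): offset=3
After 4 (read(6)): returned 'W27PKO', offset=9
After 5 (read(3)): returned 'CM7', offset=12
After 6 (tell()): offset=12
After 7 (tell()): offset=12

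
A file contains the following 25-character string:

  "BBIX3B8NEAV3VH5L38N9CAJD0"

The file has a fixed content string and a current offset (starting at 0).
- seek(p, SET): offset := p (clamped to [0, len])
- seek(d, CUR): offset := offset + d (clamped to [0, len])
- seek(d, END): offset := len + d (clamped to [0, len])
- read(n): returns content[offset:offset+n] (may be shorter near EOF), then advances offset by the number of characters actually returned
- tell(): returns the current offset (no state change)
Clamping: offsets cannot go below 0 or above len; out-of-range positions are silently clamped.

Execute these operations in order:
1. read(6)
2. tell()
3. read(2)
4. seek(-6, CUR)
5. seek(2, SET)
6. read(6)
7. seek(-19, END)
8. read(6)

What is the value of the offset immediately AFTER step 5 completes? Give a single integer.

After 1 (read(6)): returned 'BBIX3B', offset=6
After 2 (tell()): offset=6
After 3 (read(2)): returned '8N', offset=8
After 4 (seek(-6, CUR)): offset=2
After 5 (seek(2, SET)): offset=2

Answer: 2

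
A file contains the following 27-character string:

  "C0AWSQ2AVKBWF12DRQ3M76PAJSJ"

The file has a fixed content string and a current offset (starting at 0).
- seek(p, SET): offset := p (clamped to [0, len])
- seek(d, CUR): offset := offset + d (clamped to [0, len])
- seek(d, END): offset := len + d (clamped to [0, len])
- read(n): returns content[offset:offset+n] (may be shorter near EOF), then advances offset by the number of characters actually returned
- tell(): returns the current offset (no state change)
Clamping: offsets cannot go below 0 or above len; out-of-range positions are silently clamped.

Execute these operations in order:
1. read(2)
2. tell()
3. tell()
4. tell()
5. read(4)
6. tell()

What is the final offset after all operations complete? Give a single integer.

Answer: 6

Derivation:
After 1 (read(2)): returned 'C0', offset=2
After 2 (tell()): offset=2
After 3 (tell()): offset=2
After 4 (tell()): offset=2
After 5 (read(4)): returned 'AWSQ', offset=6
After 6 (tell()): offset=6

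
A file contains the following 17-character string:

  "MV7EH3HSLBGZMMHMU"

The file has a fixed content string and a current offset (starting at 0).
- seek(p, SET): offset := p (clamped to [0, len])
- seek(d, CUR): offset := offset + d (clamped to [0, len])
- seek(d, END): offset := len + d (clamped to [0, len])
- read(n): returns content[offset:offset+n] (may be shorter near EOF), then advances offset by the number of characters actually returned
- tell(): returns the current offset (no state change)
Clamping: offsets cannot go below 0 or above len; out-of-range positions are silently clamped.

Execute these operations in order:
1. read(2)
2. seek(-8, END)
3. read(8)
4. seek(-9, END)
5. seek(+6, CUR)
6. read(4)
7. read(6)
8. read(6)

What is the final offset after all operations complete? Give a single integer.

After 1 (read(2)): returned 'MV', offset=2
After 2 (seek(-8, END)): offset=9
After 3 (read(8)): returned 'BGZMMHMU', offset=17
After 4 (seek(-9, END)): offset=8
After 5 (seek(+6, CUR)): offset=14
After 6 (read(4)): returned 'HMU', offset=17
After 7 (read(6)): returned '', offset=17
After 8 (read(6)): returned '', offset=17

Answer: 17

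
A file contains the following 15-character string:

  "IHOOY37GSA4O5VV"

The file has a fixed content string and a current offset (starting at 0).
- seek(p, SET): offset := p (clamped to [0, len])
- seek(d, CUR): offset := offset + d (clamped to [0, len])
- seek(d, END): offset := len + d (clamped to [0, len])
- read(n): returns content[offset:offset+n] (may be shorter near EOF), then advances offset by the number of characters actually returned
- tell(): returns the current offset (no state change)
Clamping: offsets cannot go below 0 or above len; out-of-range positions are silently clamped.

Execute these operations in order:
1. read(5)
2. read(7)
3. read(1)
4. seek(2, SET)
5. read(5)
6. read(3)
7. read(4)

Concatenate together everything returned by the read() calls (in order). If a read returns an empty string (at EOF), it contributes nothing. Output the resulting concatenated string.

Answer: IHOOY37GSA4O5OOY37GSA4O5V

Derivation:
After 1 (read(5)): returned 'IHOOY', offset=5
After 2 (read(7)): returned '37GSA4O', offset=12
After 3 (read(1)): returned '5', offset=13
After 4 (seek(2, SET)): offset=2
After 5 (read(5)): returned 'OOY37', offset=7
After 6 (read(3)): returned 'GSA', offset=10
After 7 (read(4)): returned '4O5V', offset=14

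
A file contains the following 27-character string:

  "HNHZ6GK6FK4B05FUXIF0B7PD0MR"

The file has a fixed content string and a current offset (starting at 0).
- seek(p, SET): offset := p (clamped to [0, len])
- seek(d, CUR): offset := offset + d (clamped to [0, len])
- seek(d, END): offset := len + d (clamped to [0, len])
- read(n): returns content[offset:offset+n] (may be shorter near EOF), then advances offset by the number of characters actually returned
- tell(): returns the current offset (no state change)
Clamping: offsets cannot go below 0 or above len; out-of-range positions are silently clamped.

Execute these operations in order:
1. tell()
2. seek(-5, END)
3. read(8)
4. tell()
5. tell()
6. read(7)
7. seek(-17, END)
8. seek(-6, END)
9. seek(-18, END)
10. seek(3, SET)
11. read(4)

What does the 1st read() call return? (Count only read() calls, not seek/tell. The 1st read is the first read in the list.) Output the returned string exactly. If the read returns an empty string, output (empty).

After 1 (tell()): offset=0
After 2 (seek(-5, END)): offset=22
After 3 (read(8)): returned 'PD0MR', offset=27
After 4 (tell()): offset=27
After 5 (tell()): offset=27
After 6 (read(7)): returned '', offset=27
After 7 (seek(-17, END)): offset=10
After 8 (seek(-6, END)): offset=21
After 9 (seek(-18, END)): offset=9
After 10 (seek(3, SET)): offset=3
After 11 (read(4)): returned 'Z6GK', offset=7

Answer: PD0MR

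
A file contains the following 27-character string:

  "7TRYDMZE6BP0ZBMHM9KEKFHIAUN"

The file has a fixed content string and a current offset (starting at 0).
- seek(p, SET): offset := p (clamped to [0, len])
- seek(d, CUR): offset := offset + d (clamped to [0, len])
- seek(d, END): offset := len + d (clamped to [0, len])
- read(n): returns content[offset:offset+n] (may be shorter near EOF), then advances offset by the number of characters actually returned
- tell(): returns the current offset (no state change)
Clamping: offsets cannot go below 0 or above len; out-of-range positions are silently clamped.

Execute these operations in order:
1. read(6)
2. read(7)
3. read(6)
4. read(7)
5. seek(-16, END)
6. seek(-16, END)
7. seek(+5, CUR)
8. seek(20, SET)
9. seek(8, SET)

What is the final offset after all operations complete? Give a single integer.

Answer: 8

Derivation:
After 1 (read(6)): returned '7TRYDM', offset=6
After 2 (read(7)): returned 'ZE6BP0Z', offset=13
After 3 (read(6)): returned 'BMHM9K', offset=19
After 4 (read(7)): returned 'EKFHIAU', offset=26
After 5 (seek(-16, END)): offset=11
After 6 (seek(-16, END)): offset=11
After 7 (seek(+5, CUR)): offset=16
After 8 (seek(20, SET)): offset=20
After 9 (seek(8, SET)): offset=8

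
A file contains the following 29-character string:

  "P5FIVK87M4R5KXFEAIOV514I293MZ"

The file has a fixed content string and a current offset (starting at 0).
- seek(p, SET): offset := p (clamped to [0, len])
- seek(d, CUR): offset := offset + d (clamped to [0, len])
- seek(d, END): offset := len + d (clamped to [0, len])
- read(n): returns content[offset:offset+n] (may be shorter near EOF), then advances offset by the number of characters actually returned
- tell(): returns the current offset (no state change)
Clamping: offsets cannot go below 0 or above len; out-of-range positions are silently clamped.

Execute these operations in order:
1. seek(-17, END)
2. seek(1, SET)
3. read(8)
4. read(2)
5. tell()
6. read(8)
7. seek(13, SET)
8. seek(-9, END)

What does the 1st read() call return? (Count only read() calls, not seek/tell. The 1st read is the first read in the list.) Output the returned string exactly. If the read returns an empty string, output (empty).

After 1 (seek(-17, END)): offset=12
After 2 (seek(1, SET)): offset=1
After 3 (read(8)): returned '5FIVK87M', offset=9
After 4 (read(2)): returned '4R', offset=11
After 5 (tell()): offset=11
After 6 (read(8)): returned '5KXFEAIO', offset=19
After 7 (seek(13, SET)): offset=13
After 8 (seek(-9, END)): offset=20

Answer: 5FIVK87M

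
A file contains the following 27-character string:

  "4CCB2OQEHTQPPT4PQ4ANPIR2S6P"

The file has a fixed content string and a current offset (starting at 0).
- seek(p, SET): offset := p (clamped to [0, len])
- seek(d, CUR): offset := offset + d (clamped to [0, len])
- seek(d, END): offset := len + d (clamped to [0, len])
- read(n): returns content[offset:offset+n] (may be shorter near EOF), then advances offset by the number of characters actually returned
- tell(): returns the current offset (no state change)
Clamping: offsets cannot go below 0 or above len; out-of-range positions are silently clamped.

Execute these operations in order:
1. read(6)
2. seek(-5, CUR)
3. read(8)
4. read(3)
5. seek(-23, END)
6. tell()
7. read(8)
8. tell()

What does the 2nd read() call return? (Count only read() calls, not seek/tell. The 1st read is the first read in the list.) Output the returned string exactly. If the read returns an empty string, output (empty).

After 1 (read(6)): returned '4CCB2O', offset=6
After 2 (seek(-5, CUR)): offset=1
After 3 (read(8)): returned 'CCB2OQEH', offset=9
After 4 (read(3)): returned 'TQP', offset=12
After 5 (seek(-23, END)): offset=4
After 6 (tell()): offset=4
After 7 (read(8)): returned '2OQEHTQP', offset=12
After 8 (tell()): offset=12

Answer: CCB2OQEH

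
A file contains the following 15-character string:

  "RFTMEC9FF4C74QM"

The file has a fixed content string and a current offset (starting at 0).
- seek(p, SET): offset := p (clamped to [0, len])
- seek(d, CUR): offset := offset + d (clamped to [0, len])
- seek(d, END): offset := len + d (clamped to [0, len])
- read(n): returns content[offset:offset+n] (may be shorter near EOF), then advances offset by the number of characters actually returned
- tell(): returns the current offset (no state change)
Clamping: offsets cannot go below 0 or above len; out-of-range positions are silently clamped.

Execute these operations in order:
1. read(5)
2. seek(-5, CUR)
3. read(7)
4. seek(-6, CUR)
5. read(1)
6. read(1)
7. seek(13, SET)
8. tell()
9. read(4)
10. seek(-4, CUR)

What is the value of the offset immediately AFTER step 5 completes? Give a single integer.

After 1 (read(5)): returned 'RFTME', offset=5
After 2 (seek(-5, CUR)): offset=0
After 3 (read(7)): returned 'RFTMEC9', offset=7
After 4 (seek(-6, CUR)): offset=1
After 5 (read(1)): returned 'F', offset=2

Answer: 2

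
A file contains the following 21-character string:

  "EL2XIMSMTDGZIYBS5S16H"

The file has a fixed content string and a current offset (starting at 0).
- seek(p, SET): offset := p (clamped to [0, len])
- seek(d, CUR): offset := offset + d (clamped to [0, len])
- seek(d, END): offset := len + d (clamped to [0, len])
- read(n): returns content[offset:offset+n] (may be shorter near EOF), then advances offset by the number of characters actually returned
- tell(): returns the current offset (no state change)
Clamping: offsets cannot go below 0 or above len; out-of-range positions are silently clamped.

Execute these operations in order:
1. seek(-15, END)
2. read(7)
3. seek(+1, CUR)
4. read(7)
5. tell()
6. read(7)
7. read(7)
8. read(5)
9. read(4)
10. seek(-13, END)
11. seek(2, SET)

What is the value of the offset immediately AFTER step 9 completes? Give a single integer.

Answer: 21

Derivation:
After 1 (seek(-15, END)): offset=6
After 2 (read(7)): returned 'SMTDGZI', offset=13
After 3 (seek(+1, CUR)): offset=14
After 4 (read(7)): returned 'BS5S16H', offset=21
After 5 (tell()): offset=21
After 6 (read(7)): returned '', offset=21
After 7 (read(7)): returned '', offset=21
After 8 (read(5)): returned '', offset=21
After 9 (read(4)): returned '', offset=21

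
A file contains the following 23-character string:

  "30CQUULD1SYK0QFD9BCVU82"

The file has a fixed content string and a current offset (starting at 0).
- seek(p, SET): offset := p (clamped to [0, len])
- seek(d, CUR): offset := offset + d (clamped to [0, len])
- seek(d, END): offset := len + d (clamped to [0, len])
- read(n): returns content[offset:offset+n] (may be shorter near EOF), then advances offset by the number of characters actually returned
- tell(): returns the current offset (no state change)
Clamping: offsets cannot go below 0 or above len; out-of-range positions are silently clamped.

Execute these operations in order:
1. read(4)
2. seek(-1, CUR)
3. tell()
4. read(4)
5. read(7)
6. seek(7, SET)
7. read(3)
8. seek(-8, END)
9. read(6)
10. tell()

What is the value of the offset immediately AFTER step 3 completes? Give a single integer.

Answer: 3

Derivation:
After 1 (read(4)): returned '30CQ', offset=4
After 2 (seek(-1, CUR)): offset=3
After 3 (tell()): offset=3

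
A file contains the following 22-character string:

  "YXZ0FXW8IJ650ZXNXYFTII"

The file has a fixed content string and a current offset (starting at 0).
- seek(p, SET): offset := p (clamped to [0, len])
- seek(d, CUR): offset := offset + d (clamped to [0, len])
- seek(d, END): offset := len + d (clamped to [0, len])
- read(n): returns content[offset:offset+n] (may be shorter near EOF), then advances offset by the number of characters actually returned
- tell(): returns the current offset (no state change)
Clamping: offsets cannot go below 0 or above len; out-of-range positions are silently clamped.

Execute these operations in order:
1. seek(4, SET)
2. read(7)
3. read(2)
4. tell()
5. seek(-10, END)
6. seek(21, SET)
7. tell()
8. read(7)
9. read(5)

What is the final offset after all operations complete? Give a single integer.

After 1 (seek(4, SET)): offset=4
After 2 (read(7)): returned 'FXW8IJ6', offset=11
After 3 (read(2)): returned '50', offset=13
After 4 (tell()): offset=13
After 5 (seek(-10, END)): offset=12
After 6 (seek(21, SET)): offset=21
After 7 (tell()): offset=21
After 8 (read(7)): returned 'I', offset=22
After 9 (read(5)): returned '', offset=22

Answer: 22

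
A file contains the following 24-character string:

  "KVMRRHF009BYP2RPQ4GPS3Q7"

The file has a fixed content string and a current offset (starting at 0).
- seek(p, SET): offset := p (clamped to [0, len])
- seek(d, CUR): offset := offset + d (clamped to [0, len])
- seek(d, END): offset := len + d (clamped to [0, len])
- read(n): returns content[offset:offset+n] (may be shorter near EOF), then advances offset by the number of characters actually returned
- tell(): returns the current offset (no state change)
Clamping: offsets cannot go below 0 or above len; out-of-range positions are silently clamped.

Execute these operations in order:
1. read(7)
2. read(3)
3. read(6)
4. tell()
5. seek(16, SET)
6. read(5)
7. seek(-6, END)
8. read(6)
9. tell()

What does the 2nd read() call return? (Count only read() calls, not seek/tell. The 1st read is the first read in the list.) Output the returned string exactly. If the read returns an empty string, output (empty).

After 1 (read(7)): returned 'KVMRRHF', offset=7
After 2 (read(3)): returned '009', offset=10
After 3 (read(6)): returned 'BYP2RP', offset=16
After 4 (tell()): offset=16
After 5 (seek(16, SET)): offset=16
After 6 (read(5)): returned 'Q4GPS', offset=21
After 7 (seek(-6, END)): offset=18
After 8 (read(6)): returned 'GPS3Q7', offset=24
After 9 (tell()): offset=24

Answer: 009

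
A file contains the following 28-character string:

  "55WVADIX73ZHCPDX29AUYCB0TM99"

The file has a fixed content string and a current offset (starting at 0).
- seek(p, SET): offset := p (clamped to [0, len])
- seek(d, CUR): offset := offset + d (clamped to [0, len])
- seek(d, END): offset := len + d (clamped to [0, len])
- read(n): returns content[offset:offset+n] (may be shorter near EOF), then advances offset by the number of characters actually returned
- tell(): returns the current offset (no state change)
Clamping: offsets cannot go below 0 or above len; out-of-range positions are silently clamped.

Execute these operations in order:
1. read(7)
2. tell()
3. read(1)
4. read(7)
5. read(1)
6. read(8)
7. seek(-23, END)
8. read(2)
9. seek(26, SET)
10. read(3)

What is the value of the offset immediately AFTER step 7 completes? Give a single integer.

After 1 (read(7)): returned '55WVADI', offset=7
After 2 (tell()): offset=7
After 3 (read(1)): returned 'X', offset=8
After 4 (read(7)): returned '73ZHCPD', offset=15
After 5 (read(1)): returned 'X', offset=16
After 6 (read(8)): returned '29AUYCB0', offset=24
After 7 (seek(-23, END)): offset=5

Answer: 5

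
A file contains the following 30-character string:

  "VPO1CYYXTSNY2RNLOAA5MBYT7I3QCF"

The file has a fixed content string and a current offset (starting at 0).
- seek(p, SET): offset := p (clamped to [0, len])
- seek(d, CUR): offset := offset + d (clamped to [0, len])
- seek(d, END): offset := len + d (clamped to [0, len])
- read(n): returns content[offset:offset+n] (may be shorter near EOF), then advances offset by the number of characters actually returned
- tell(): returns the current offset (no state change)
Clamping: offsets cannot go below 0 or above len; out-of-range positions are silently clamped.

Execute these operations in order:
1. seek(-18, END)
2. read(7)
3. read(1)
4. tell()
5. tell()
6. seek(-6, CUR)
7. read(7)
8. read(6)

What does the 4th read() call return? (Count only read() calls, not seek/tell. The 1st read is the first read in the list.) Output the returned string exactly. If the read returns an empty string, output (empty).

After 1 (seek(-18, END)): offset=12
After 2 (read(7)): returned '2RNLOAA', offset=19
After 3 (read(1)): returned '5', offset=20
After 4 (tell()): offset=20
After 5 (tell()): offset=20
After 6 (seek(-6, CUR)): offset=14
After 7 (read(7)): returned 'NLOAA5M', offset=21
After 8 (read(6)): returned 'BYT7I3', offset=27

Answer: BYT7I3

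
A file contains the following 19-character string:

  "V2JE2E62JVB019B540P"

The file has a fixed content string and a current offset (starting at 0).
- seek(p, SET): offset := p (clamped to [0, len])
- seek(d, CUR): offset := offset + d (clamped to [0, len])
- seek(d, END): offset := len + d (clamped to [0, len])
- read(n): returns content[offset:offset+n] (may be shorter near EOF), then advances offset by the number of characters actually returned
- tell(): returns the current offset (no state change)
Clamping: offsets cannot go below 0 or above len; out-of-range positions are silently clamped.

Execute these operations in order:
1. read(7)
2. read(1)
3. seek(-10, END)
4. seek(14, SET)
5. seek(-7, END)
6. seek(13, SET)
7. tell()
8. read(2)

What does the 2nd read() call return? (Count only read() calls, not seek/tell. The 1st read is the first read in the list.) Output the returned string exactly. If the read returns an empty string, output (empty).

Answer: 2

Derivation:
After 1 (read(7)): returned 'V2JE2E6', offset=7
After 2 (read(1)): returned '2', offset=8
After 3 (seek(-10, END)): offset=9
After 4 (seek(14, SET)): offset=14
After 5 (seek(-7, END)): offset=12
After 6 (seek(13, SET)): offset=13
After 7 (tell()): offset=13
After 8 (read(2)): returned '9B', offset=15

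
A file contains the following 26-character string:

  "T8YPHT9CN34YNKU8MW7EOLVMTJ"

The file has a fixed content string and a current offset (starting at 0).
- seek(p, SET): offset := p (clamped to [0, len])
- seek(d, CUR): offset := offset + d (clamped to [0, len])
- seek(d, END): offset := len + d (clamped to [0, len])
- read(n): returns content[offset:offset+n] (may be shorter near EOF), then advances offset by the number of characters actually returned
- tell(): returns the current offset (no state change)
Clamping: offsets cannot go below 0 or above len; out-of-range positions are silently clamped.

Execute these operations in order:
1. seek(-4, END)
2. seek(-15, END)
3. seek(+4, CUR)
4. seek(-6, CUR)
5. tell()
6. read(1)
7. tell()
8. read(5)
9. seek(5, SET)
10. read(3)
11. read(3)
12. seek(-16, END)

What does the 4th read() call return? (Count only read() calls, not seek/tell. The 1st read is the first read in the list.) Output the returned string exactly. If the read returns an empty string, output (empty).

After 1 (seek(-4, END)): offset=22
After 2 (seek(-15, END)): offset=11
After 3 (seek(+4, CUR)): offset=15
After 4 (seek(-6, CUR)): offset=9
After 5 (tell()): offset=9
After 6 (read(1)): returned '3', offset=10
After 7 (tell()): offset=10
After 8 (read(5)): returned '4YNKU', offset=15
After 9 (seek(5, SET)): offset=5
After 10 (read(3)): returned 'T9C', offset=8
After 11 (read(3)): returned 'N34', offset=11
After 12 (seek(-16, END)): offset=10

Answer: N34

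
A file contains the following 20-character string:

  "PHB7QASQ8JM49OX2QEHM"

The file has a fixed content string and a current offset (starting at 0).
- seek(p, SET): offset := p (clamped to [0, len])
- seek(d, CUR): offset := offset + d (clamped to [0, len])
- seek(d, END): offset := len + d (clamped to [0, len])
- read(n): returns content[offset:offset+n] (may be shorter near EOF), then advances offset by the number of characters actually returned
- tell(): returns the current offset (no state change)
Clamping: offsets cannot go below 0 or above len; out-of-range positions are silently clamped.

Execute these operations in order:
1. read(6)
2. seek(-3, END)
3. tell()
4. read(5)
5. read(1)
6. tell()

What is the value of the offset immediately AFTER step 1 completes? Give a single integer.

After 1 (read(6)): returned 'PHB7QA', offset=6

Answer: 6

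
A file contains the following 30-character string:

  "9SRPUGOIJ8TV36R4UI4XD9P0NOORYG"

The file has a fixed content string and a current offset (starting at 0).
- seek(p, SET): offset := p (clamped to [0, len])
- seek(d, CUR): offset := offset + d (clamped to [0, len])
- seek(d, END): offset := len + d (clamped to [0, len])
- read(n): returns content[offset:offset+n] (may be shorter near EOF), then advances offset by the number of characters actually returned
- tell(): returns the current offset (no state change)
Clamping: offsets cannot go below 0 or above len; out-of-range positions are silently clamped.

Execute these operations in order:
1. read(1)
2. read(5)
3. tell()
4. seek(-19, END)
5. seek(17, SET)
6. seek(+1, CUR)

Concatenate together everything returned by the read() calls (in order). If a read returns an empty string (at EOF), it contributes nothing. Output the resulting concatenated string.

Answer: 9SRPUG

Derivation:
After 1 (read(1)): returned '9', offset=1
After 2 (read(5)): returned 'SRPUG', offset=6
After 3 (tell()): offset=6
After 4 (seek(-19, END)): offset=11
After 5 (seek(17, SET)): offset=17
After 6 (seek(+1, CUR)): offset=18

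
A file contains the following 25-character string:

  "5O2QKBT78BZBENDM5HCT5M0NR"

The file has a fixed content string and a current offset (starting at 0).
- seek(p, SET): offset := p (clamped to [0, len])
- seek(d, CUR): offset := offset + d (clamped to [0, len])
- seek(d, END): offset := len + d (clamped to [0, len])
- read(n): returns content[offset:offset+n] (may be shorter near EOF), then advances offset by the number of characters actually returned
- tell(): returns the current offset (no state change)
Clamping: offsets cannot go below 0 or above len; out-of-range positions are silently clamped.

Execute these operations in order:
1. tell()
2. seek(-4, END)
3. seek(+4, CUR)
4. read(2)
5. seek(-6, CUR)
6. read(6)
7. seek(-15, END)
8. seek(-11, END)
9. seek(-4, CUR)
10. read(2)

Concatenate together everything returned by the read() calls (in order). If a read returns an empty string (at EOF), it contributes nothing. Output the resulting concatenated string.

After 1 (tell()): offset=0
After 2 (seek(-4, END)): offset=21
After 3 (seek(+4, CUR)): offset=25
After 4 (read(2)): returned '', offset=25
After 5 (seek(-6, CUR)): offset=19
After 6 (read(6)): returned 'T5M0NR', offset=25
After 7 (seek(-15, END)): offset=10
After 8 (seek(-11, END)): offset=14
After 9 (seek(-4, CUR)): offset=10
After 10 (read(2)): returned 'ZB', offset=12

Answer: T5M0NRZB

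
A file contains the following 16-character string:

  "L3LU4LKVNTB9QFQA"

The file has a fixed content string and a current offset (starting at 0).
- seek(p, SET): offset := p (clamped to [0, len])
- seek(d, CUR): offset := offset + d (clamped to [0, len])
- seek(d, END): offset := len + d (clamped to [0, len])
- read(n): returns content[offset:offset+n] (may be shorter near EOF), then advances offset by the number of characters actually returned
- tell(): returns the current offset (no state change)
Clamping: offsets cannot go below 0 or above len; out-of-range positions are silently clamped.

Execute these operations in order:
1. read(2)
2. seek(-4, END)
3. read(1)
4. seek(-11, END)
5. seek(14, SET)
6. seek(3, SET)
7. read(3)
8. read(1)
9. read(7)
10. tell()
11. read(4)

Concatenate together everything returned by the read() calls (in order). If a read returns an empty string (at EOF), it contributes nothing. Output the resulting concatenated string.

Answer: L3QU4LKVNTB9QFQA

Derivation:
After 1 (read(2)): returned 'L3', offset=2
After 2 (seek(-4, END)): offset=12
After 3 (read(1)): returned 'Q', offset=13
After 4 (seek(-11, END)): offset=5
After 5 (seek(14, SET)): offset=14
After 6 (seek(3, SET)): offset=3
After 7 (read(3)): returned 'U4L', offset=6
After 8 (read(1)): returned 'K', offset=7
After 9 (read(7)): returned 'VNTB9QF', offset=14
After 10 (tell()): offset=14
After 11 (read(4)): returned 'QA', offset=16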